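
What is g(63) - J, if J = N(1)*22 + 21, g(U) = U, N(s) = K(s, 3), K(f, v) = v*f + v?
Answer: -90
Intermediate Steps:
K(f, v) = v + f*v (K(f, v) = f*v + v = v + f*v)
N(s) = 3 + 3*s (N(s) = 3*(1 + s) = 3 + 3*s)
J = 153 (J = (3 + 3*1)*22 + 21 = (3 + 3)*22 + 21 = 6*22 + 21 = 132 + 21 = 153)
g(63) - J = 63 - 1*153 = 63 - 153 = -90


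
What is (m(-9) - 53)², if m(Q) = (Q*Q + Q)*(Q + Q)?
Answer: 1819801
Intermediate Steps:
m(Q) = 2*Q*(Q + Q²) (m(Q) = (Q² + Q)*(2*Q) = (Q + Q²)*(2*Q) = 2*Q*(Q + Q²))
(m(-9) - 53)² = (2*(-9)²*(1 - 9) - 53)² = (2*81*(-8) - 53)² = (-1296 - 53)² = (-1349)² = 1819801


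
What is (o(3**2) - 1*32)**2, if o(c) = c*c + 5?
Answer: 2916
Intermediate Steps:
o(c) = 5 + c**2 (o(c) = c**2 + 5 = 5 + c**2)
(o(3**2) - 1*32)**2 = ((5 + (3**2)**2) - 1*32)**2 = ((5 + 9**2) - 32)**2 = ((5 + 81) - 32)**2 = (86 - 32)**2 = 54**2 = 2916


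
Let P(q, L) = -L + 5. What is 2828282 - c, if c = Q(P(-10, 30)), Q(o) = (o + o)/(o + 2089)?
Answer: 2918787049/1032 ≈ 2.8283e+6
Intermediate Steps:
P(q, L) = 5 - L
Q(o) = 2*o/(2089 + o) (Q(o) = (2*o)/(2089 + o) = 2*o/(2089 + o))
c = -25/1032 (c = 2*(5 - 1*30)/(2089 + (5 - 1*30)) = 2*(5 - 30)/(2089 + (5 - 30)) = 2*(-25)/(2089 - 25) = 2*(-25)/2064 = 2*(-25)*(1/2064) = -25/1032 ≈ -0.024225)
2828282 - c = 2828282 - 1*(-25/1032) = 2828282 + 25/1032 = 2918787049/1032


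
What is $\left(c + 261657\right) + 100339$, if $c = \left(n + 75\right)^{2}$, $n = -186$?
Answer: $374317$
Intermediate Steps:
$c = 12321$ ($c = \left(-186 + 75\right)^{2} = \left(-111\right)^{2} = 12321$)
$\left(c + 261657\right) + 100339 = \left(12321 + 261657\right) + 100339 = 273978 + 100339 = 374317$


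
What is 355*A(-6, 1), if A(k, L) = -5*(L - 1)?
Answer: 0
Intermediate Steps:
A(k, L) = 5 - 5*L (A(k, L) = -5*(-1 + L) = 5 - 5*L)
355*A(-6, 1) = 355*(5 - 5*1) = 355*(5 - 5) = 355*0 = 0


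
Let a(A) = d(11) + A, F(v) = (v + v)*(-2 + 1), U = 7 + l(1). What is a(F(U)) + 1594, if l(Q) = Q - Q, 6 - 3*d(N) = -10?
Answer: 4756/3 ≈ 1585.3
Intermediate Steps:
d(N) = 16/3 (d(N) = 2 - 1/3*(-10) = 2 + 10/3 = 16/3)
l(Q) = 0
U = 7 (U = 7 + 0 = 7)
F(v) = -2*v (F(v) = (2*v)*(-1) = -2*v)
a(A) = 16/3 + A
a(F(U)) + 1594 = (16/3 - 2*7) + 1594 = (16/3 - 14) + 1594 = -26/3 + 1594 = 4756/3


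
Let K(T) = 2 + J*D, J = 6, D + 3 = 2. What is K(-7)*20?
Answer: -80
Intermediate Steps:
D = -1 (D = -3 + 2 = -1)
K(T) = -4 (K(T) = 2 + 6*(-1) = 2 - 6 = -4)
K(-7)*20 = -4*20 = -80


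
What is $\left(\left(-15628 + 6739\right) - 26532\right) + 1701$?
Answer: $-33720$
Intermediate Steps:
$\left(\left(-15628 + 6739\right) - 26532\right) + 1701 = \left(-8889 - 26532\right) + 1701 = -35421 + 1701 = -33720$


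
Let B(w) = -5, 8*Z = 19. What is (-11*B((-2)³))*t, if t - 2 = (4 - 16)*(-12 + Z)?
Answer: 12925/2 ≈ 6462.5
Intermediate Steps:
Z = 19/8 (Z = (⅛)*19 = 19/8 ≈ 2.3750)
t = 235/2 (t = 2 + (4 - 16)*(-12 + 19/8) = 2 - 12*(-77/8) = 2 + 231/2 = 235/2 ≈ 117.50)
(-11*B((-2)³))*t = -11*(-5)*(235/2) = 55*(235/2) = 12925/2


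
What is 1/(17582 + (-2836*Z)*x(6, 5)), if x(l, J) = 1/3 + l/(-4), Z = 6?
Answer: 1/37434 ≈ 2.6714e-5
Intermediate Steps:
x(l, J) = ⅓ - l/4 (x(l, J) = 1*(⅓) + l*(-¼) = ⅓ - l/4)
1/(17582 + (-2836*Z)*x(6, 5)) = 1/(17582 + (-2836*6)*(⅓ - ¼*6)) = 1/(17582 - 17016*(⅓ - 3/2)) = 1/(17582 - 17016*(-7/6)) = 1/(17582 + 19852) = 1/37434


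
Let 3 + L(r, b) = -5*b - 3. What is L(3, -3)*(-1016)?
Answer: -9144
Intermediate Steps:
L(r, b) = -6 - 5*b (L(r, b) = -3 + (-5*b - 3) = -3 + (-3 - 5*b) = -6 - 5*b)
L(3, -3)*(-1016) = (-6 - 5*(-3))*(-1016) = (-6 + 15)*(-1016) = 9*(-1016) = -9144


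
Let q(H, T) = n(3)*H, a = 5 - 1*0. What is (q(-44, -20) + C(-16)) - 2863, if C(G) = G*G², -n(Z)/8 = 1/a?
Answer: -34443/5 ≈ -6888.6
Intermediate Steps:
a = 5 (a = 5 + 0 = 5)
n(Z) = -8/5
C(G) = G³
q(H, T) = -8*H/5
(q(-44, -20) + C(-16)) - 2863 = (-8/5*(-44) + (-16)³) - 2863 = (352/5 - 4096) - 2863 = -20128/5 - 2863 = -34443/5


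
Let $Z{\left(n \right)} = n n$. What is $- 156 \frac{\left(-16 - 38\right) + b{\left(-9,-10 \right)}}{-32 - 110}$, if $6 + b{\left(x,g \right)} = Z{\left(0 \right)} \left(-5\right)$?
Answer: $- \frac{4680}{71} \approx -65.916$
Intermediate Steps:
$Z{\left(n \right)} = n^{2}$
$b{\left(x,g \right)} = -6$ ($b{\left(x,g \right)} = -6 + 0^{2} \left(-5\right) = -6 + 0 \left(-5\right) = -6 + 0 = -6$)
$- 156 \frac{\left(-16 - 38\right) + b{\left(-9,-10 \right)}}{-32 - 110} = - 156 \frac{\left(-16 - 38\right) - 6}{-32 - 110} = - 156 \frac{-54 - 6}{-142} = - 156 \left(\left(-60\right) \left(- \frac{1}{142}\right)\right) = \left(-156\right) \frac{30}{71} = - \frac{4680}{71}$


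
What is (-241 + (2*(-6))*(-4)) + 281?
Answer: 88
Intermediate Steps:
(-241 + (2*(-6))*(-4)) + 281 = (-241 - 12*(-4)) + 281 = (-241 + 48) + 281 = -193 + 281 = 88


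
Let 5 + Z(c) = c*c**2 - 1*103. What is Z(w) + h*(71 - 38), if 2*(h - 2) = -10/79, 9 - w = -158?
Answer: 367936094/79 ≈ 4.6574e+6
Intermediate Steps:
w = 167 (w = 9 - 1*(-158) = 9 + 158 = 167)
h = 153/79 (h = 2 + (-10/79)/2 = 2 + (-10*1/79)/2 = 2 + (1/2)*(-10/79) = 2 - 5/79 = 153/79 ≈ 1.9367)
Z(c) = -108 + c**3 (Z(c) = -5 + (c*c**2 - 1*103) = -5 + (c**3 - 103) = -5 + (-103 + c**3) = -108 + c**3)
Z(w) + h*(71 - 38) = (-108 + 167**3) + 153*(71 - 38)/79 = (-108 + 4657463) + (153/79)*33 = 4657355 + 5049/79 = 367936094/79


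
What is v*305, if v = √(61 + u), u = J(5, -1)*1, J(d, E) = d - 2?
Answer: 2440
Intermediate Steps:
J(d, E) = -2 + d
u = 3 (u = (-2 + 5)*1 = 3*1 = 3)
v = 8 (v = √(61 + 3) = √64 = 8)
v*305 = 8*305 = 2440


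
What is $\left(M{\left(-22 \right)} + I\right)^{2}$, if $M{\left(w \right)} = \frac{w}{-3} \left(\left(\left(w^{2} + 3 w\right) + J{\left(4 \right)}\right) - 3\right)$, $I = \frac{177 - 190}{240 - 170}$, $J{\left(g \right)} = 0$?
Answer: $\frac{408398961721}{44100} \approx 9.2608 \cdot 10^{6}$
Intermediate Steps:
$I = - \frac{13}{70} \approx -0.18571$
$M{\left(w \right)} = - \frac{w \left(-3 + w^{2} + 3 w\right)}{3}$ ($M{\left(w \right)} = \frac{w}{-3} \left(\left(\left(w^{2} + 3 w\right) + 0\right) - 3\right) = w \left(- \frac{1}{3}\right) \left(\left(w^{2} + 3 w\right) - 3\right) = - \frac{w}{3} \left(-3 + w^{2} + 3 w\right) = - \frac{w \left(-3 + w^{2} + 3 w\right)}{3}$)
$\left(M{\left(-22 \right)} + I\right)^{2} = \left(- 22 \left(1 - -22 - \frac{\left(-22\right)^{2}}{3}\right) - \frac{13}{70}\right)^{2} = \left(- 22 \left(1 + 22 - \frac{484}{3}\right) - \frac{13}{70}\right)^{2} = \left(\left(-22\right) \left(- \frac{415}{3}\right) - \frac{13}{70}\right)^{2} = \left(\frac{9130}{3} - \frac{13}{70}\right)^{2} = \left(\frac{639061}{210}\right)^{2} = \frac{408398961721}{44100}$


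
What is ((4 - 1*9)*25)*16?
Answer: -2000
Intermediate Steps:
((4 - 1*9)*25)*16 = ((4 - 9)*25)*16 = -5*25*16 = -125*16 = -2000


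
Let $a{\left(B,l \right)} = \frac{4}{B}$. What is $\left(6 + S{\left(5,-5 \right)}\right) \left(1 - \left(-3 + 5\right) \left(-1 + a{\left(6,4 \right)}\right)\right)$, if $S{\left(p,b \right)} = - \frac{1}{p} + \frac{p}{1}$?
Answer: $18$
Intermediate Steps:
$S{\left(p,b \right)} = p - \frac{1}{p}$ ($S{\left(p,b \right)} = - \frac{1}{p} + p 1 = - \frac{1}{p} + p = p - \frac{1}{p}$)
$\left(6 + S{\left(5,-5 \right)}\right) \left(1 - \left(-3 + 5\right) \left(-1 + a{\left(6,4 \right)}\right)\right) = \left(6 + \left(5 - \frac{1}{5}\right)\right) \left(1 - \left(-3 + 5\right) \left(-1 + \frac{4}{6}\right)\right) = \left(6 + \left(5 - \frac{1}{5}\right)\right) \left(1 - 2 \left(-1 + 4 \cdot \frac{1}{6}\right)\right) = \left(6 + \left(5 - \frac{1}{5}\right)\right) \left(1 - 2 \left(-1 + \frac{2}{3}\right)\right) = \left(6 + \frac{24}{5}\right) \left(1 - 2 \left(- \frac{1}{3}\right)\right) = \frac{54 \left(1 - - \frac{2}{3}\right)}{5} = \frac{54 \left(1 + \frac{2}{3}\right)}{5} = \frac{54}{5} \cdot \frac{5}{3} = 18$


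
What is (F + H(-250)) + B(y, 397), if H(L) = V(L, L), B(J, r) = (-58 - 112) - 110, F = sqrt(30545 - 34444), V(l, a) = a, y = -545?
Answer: -530 + I*sqrt(3899) ≈ -530.0 + 62.442*I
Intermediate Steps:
F = I*sqrt(3899) (F = sqrt(-3899) = I*sqrt(3899) ≈ 62.442*I)
B(J, r) = -280 (B(J, r) = -170 - 110 = -280)
H(L) = L
(F + H(-250)) + B(y, 397) = (I*sqrt(3899) - 250) - 280 = (-250 + I*sqrt(3899)) - 280 = -530 + I*sqrt(3899)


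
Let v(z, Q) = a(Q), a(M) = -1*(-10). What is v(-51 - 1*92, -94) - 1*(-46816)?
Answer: 46826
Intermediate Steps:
a(M) = 10
v(z, Q) = 10
v(-51 - 1*92, -94) - 1*(-46816) = 10 - 1*(-46816) = 10 + 46816 = 46826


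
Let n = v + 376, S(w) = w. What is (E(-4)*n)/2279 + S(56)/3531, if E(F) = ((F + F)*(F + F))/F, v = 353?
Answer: -41057960/8047149 ≈ -5.1022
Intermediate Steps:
E(F) = 4*F (E(F) = ((2*F)*(2*F))/F = (4*F²)/F = 4*F)
n = 729 (n = 353 + 376 = 729)
(E(-4)*n)/2279 + S(56)/3531 = ((4*(-4))*729)/2279 + 56/3531 = -16*729*(1/2279) + 56*(1/3531) = -11664*1/2279 + 56/3531 = -11664/2279 + 56/3531 = -41057960/8047149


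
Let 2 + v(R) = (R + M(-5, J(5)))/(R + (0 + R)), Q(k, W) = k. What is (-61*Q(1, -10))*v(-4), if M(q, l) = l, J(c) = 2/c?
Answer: 1891/20 ≈ 94.550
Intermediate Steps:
v(R) = -2 + (2/5 + R)/(2*R) (v(R) = -2 + (R + 2/5)/(R + (0 + R)) = -2 + (R + 2*(1/5))/(R + R) = -2 + (R + 2/5)/((2*R)) = -2 + (2/5 + R)*(1/(2*R)) = -2 + (2/5 + R)/(2*R))
(-61*Q(1, -10))*v(-4) = (-61*1)*((1/10)*(2 - 15*(-4))/(-4)) = -61*(-1)*(2 + 60)/(10*4) = -61*(-1)*62/(10*4) = -61*(-31/20) = 1891/20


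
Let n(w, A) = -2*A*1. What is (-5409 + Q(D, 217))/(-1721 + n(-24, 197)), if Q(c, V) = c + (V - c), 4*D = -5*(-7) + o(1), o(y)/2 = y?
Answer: 5192/2115 ≈ 2.4548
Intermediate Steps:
o(y) = 2*y
D = 37/4 (D = (-5*(-7) + 2*1)/4 = (35 + 2)/4 = (1/4)*37 = 37/4 ≈ 9.2500)
Q(c, V) = V
n(w, A) = -2*A
(-5409 + Q(D, 217))/(-1721 + n(-24, 197)) = (-5409 + 217)/(-1721 - 2*197) = -5192/(-1721 - 394) = -5192/(-2115) = -5192*(-1/2115) = 5192/2115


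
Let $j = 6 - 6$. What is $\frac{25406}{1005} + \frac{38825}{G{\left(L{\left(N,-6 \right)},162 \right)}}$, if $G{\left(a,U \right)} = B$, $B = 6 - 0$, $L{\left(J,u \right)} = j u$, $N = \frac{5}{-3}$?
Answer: $\frac{13057187}{2010} \approx 6496.1$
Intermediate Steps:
$j = 0$ ($j = 6 - 6 = 0$)
$N = - \frac{5}{3}$ ($N = 5 \left(- \frac{1}{3}\right) = - \frac{5}{3} \approx -1.6667$)
$L{\left(J,u \right)} = 0$ ($L{\left(J,u \right)} = 0 u = 0$)
$B = 6$ ($B = 6 + 0 = 6$)
$G{\left(a,U \right)} = 6$
$\frac{25406}{1005} + \frac{38825}{G{\left(L{\left(N,-6 \right)},162 \right)}} = \frac{25406}{1005} + \frac{38825}{6} = \frac{13057187}{2010}$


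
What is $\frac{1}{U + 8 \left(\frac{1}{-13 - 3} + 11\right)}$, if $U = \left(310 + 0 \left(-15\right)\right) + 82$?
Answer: $\frac{2}{959} \approx 0.0020855$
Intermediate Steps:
$U = 392$ ($U = \left(310 + 0\right) + 82 = 310 + 82 = 392$)
$\frac{1}{U + 8 \left(\frac{1}{-13 - 3} + 11\right)} = \frac{1}{392 + 8 \left(\frac{1}{-13 - 3} + 11\right)} = \frac{1}{392 + 8 \left(\frac{1}{-16} + 11\right)} = \frac{1}{392 + 8 \left(- \frac{1}{16} + 11\right)} = \frac{1}{392 + 8 \cdot \frac{175}{16}} = \frac{1}{392 + \frac{175}{2}} = \frac{1}{\frac{959}{2}} = \frac{2}{959}$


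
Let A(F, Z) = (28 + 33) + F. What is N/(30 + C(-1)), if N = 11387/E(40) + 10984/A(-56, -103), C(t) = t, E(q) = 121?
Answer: 1385999/17545 ≈ 78.997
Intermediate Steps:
A(F, Z) = 61 + F
N = 1385999/605 (N = 11387/121 + 10984/(61 - 56) = 11387*(1/121) + 10984/5 = 11387/121 + 10984*(⅕) = 11387/121 + 10984/5 = 1385999/605 ≈ 2290.9)
N/(30 + C(-1)) = (1385999/605)/(30 - 1) = (1385999/605)/29 = (1/29)*(1385999/605) = 1385999/17545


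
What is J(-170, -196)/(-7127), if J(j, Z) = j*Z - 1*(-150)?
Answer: -33470/7127 ≈ -4.6962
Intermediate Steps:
J(j, Z) = 150 + Z*j (J(j, Z) = Z*j + 150 = 150 + Z*j)
J(-170, -196)/(-7127) = (150 - 196*(-170))/(-7127) = (150 + 33320)*(-1/7127) = 33470*(-1/7127) = -33470/7127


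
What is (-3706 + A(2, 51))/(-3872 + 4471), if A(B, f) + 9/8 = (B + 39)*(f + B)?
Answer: -12273/4792 ≈ -2.5611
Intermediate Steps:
A(B, f) = -9/8 + (39 + B)*(B + f) (A(B, f) = -9/8 + (B + 39)*(f + B) = -9/8 + (39 + B)*(B + f))
(-3706 + A(2, 51))/(-3872 + 4471) = (-3706 + (-9/8 + 2² + 39*2 + 39*51 + 2*51))/(-3872 + 4471) = (-3706 + (-9/8 + 4 + 78 + 1989 + 102))/599 = (-3706 + 17375/8)*(1/599) = -12273/8*1/599 = -12273/4792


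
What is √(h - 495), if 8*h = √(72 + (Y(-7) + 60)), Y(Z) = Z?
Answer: √(-7920 + 10*√5)/4 ≈ 22.217*I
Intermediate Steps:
h = 5*√5/8 (h = √(72 + (-7 + 60))/8 = √(72 + 53)/8 = √125/8 = (5*√5)/8 = 5*√5/8 ≈ 1.3975)
√(h - 495) = √(5*√5/8 - 495) = √(-495 + 5*√5/8)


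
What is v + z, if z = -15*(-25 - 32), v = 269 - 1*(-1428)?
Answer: 2552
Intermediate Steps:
v = 1697 (v = 269 + 1428 = 1697)
z = 855 (z = -15*(-57) = 855)
v + z = 1697 + 855 = 2552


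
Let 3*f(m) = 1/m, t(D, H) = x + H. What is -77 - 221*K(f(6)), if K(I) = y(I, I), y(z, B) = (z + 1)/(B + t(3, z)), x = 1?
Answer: -5739/20 ≈ -286.95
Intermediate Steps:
t(D, H) = 1 + H
y(z, B) = (1 + z)/(1 + B + z) (y(z, B) = (z + 1)/(B + (1 + z)) = (1 + z)/(1 + B + z))
f(m) = 1/(3*m)
K(I) = (1 + I)/(1 + 2*I) (K(I) = (1 + I)/(1 + I + I) = (1 + I)/(1 + 2*I))
-77 - 221*K(f(6)) = -77 - 221*(1 + (1/3)/6)/(1 + 2*((1/3)/6)) = -77 - 221*(1 + (1/3)*(1/6))/(1 + 2*((1/3)*(1/6))) = -77 - 221*(1 + 1/18)/(1 + 2*(1/18)) = -77 - 221*19/((1 + 1/9)*18) = -77 - 221*19/(10/9*18) = -77 - 1989*19/(10*18) = -77 - 221*19/20 = -77 - 4199/20 = -5739/20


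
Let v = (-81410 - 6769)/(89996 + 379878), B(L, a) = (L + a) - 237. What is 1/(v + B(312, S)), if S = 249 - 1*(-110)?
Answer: 469874/203837137 ≈ 0.0023051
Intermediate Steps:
S = 359 (S = 249 + 110 = 359)
B(L, a) = -237 + L + a
v = -88179/469874 ≈ -0.18767
1/(v + B(312, S)) = 1/(-88179/469874 + (-237 + 312 + 359)) = 1/(-88179/469874 + 434) = 1/(203837137/469874) = 469874/203837137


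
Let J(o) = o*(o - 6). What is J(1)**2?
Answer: 25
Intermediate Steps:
J(o) = o*(-6 + o)
J(1)**2 = (1*(-6 + 1))**2 = (1*(-5))**2 = (-5)**2 = 25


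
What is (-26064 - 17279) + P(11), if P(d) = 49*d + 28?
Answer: -42776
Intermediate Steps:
P(d) = 28 + 49*d
(-26064 - 17279) + P(11) = (-26064 - 17279) + (28 + 49*11) = -43343 + (28 + 539) = -43343 + 567 = -42776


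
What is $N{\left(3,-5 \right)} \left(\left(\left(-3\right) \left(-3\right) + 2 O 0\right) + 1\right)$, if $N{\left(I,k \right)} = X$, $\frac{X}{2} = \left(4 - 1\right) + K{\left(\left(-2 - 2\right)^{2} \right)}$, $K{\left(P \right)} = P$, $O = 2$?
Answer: $380$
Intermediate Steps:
$X = 38$ ($X = 2 \left(\left(4 - 1\right) + \left(-2 - 2\right)^{2}\right) = 2 \left(3 + \left(-4\right)^{2}\right) = 2 \left(3 + 16\right) = 2 \cdot 19 = 38$)
$N{\left(I,k \right)} = 38$
$N{\left(3,-5 \right)} \left(\left(\left(-3\right) \left(-3\right) + 2 O 0\right) + 1\right) = 38 \left(\left(\left(-3\right) \left(-3\right) + 2 \cdot 2 \cdot 0\right) + 1\right) = 38 \left(\left(9 + 4 \cdot 0\right) + 1\right) = 38 \left(\left(9 + 0\right) + 1\right) = 38 \left(9 + 1\right) = 38 \cdot 10 = 380$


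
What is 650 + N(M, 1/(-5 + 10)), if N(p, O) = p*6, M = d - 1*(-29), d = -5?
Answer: 794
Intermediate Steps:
M = 24 (M = -5 - 1*(-29) = -5 + 29 = 24)
N(p, O) = 6*p
650 + N(M, 1/(-5 + 10)) = 650 + 6*24 = 650 + 144 = 794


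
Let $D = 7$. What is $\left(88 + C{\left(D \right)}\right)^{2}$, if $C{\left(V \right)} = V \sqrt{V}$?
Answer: $8087 + 1232 \sqrt{7} \approx 11347.0$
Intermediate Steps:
$C{\left(V \right)} = V^{\frac{3}{2}}$
$\left(88 + C{\left(D \right)}\right)^{2} = \left(88 + 7^{\frac{3}{2}}\right)^{2} = \left(88 + 7 \sqrt{7}\right)^{2}$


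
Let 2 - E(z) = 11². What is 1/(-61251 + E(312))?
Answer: -1/61370 ≈ -1.6295e-5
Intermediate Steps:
E(z) = -119 (E(z) = 2 - 1*11² = 2 - 1*121 = 2 - 121 = -119)
1/(-61251 + E(312)) = 1/(-61251 - 119) = 1/(-61370) = -1/61370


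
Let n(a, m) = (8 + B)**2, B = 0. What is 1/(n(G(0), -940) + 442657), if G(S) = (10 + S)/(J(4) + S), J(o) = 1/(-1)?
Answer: 1/442721 ≈ 2.2588e-6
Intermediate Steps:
J(o) = -1
G(S) = (10 + S)/(-1 + S)
n(a, m) = 64 (n(a, m) = (8 + 0)**2 = 8**2 = 64)
1/(n(G(0), -940) + 442657) = 1/(64 + 442657) = 1/442721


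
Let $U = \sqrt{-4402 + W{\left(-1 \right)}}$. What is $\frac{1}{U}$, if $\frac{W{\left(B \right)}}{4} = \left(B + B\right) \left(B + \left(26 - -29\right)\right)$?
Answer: $- \frac{i \sqrt{4834}}{4834} \approx - 0.014383 i$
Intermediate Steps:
$W{\left(B \right)} = 8 B \left(55 + B\right)$ ($W{\left(B \right)} = 4 \left(B + B\right) \left(B + \left(26 - -29\right)\right) = 4 \cdot 2 B \left(B + \left(26 + 29\right)\right) = 4 \cdot 2 B \left(B + 55\right) = 4 \cdot 2 B \left(55 + B\right) = 8 B \left(55 + B\right)$)
$U = i \sqrt{4834}$ ($U = \sqrt{-4402 + 8 \left(-1\right) \left(55 - 1\right)} = \sqrt{-4402 + 8 \left(-1\right) 54} = \sqrt{-4402 - 432} = \sqrt{-4834} = i \sqrt{4834} \approx 69.527 i$)
$\frac{1}{U} = \frac{1}{i \sqrt{4834}} = - \frac{i \sqrt{4834}}{4834}$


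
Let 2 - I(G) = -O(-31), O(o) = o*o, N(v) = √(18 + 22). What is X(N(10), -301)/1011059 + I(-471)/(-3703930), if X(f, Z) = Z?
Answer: -6938647/12441500870 ≈ -0.00055770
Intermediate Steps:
N(v) = 2*√10 (N(v) = √40 = 2*√10)
O(o) = o²
I(G) = 963 (I(G) = 2 - (-1)*(-31)² = 2 - (-1)*961 = 2 - 1*(-961) = 2 + 961 = 963)
X(N(10), -301)/1011059 + I(-471)/(-3703930) = -301/1011059 + 963/(-3703930) = -301*1/1011059 + 963*(-1/3703930) = -1/3359 - 963/3703930 = -6938647/12441500870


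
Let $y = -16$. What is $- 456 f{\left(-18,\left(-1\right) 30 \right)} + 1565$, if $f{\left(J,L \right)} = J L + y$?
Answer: $-237379$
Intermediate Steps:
$f{\left(J,L \right)} = -16 + J L$ ($f{\left(J,L \right)} = J L - 16 = -16 + J L$)
$- 456 f{\left(-18,\left(-1\right) 30 \right)} + 1565 = - 456 \left(-16 - 18 \left(\left(-1\right) 30\right)\right) + 1565 = - 456 \left(-16 - -540\right) + 1565 = - 456 \left(-16 + 540\right) + 1565 = \left(-456\right) 524 + 1565 = -238944 + 1565 = -237379$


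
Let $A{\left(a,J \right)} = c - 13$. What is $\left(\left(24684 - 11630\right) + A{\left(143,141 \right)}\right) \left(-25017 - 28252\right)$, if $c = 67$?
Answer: $-698250052$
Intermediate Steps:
$A{\left(a,J \right)} = 54$ ($A{\left(a,J \right)} = 67 - 13 = 54$)
$\left(\left(24684 - 11630\right) + A{\left(143,141 \right)}\right) \left(-25017 - 28252\right) = \left(\left(24684 - 11630\right) + 54\right) \left(-25017 - 28252\right) = \left(\left(24684 - 11630\right) + 54\right) \left(-53269\right) = \left(13054 + 54\right) \left(-53269\right) = 13108 \left(-53269\right) = -698250052$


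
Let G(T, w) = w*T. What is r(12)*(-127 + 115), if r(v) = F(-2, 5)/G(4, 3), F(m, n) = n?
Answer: -5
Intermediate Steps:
G(T, w) = T*w
r(v) = 5/12 (r(v) = 5/((4*3)) = 5/12)
r(12)*(-127 + 115) = 5*(-127 + 115)/12 = (5/12)*(-12) = -5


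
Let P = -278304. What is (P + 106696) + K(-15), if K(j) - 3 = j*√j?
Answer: -171605 - 15*I*√15 ≈ -1.7161e+5 - 58.095*I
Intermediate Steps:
K(j) = 3 + j^(3/2) (K(j) = 3 + j*√j = 3 + j^(3/2))
(P + 106696) + K(-15) = (-278304 + 106696) + (3 + (-15)^(3/2)) = -171608 + (3 - 15*I*√15) = -171605 - 15*I*√15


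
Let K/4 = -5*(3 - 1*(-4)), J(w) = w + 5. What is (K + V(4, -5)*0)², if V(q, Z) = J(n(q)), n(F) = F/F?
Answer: 19600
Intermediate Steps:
n(F) = 1
J(w) = 5 + w
V(q, Z) = 6 (V(q, Z) = 5 + 1 = 6)
K = -140 (K = 4*(-5*(3 - 1*(-4))) = 4*(-5*(3 + 4)) = 4*(-5*7) = 4*(-35) = -140)
(K + V(4, -5)*0)² = (-140 + 6*0)² = (-140 + 0)² = (-140)² = 19600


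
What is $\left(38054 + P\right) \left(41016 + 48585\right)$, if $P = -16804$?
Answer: $1904021250$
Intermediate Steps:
$\left(38054 + P\right) \left(41016 + 48585\right) = \left(38054 - 16804\right) \left(41016 + 48585\right) = 21250 \cdot 89601 = 1904021250$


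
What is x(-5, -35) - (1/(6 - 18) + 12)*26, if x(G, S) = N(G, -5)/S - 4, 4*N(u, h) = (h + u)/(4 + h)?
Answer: -6592/21 ≈ -313.90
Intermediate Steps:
N(u, h) = (h + u)/(4*(4 + h)) (N(u, h) = ((h + u)/(4 + h))/4 = (h + u)/(4*(4 + h)))
x(G, S) = -4 + (5/4 - G/4)/S (x(G, S) = ((-5 + G)/(4*(4 - 5)))/S - 4 = ((1/4)*(-5 + G)/(-1))/S - 4 = ((1/4)*(-1)*(-5 + G))/S - 4 = (5/4 - G/4)/S - 4 = -4 + (5/4 - G/4)/S)
x(-5, -35) - (1/(6 - 18) + 12)*26 = (1/4)*(5 - 1*(-5) - 16*(-35))/(-35) - (1/(6 - 18) + 12)*26 = (1/4)*(-1/35)*(5 + 5 + 560) - (1/(-12) + 12)*26 = (1/4)*(-1/35)*570 - (-1/12 + 12)*26 = -57/14 - 143*26/12 = -57/14 - 1*1859/6 = -57/14 - 1859/6 = -6592/21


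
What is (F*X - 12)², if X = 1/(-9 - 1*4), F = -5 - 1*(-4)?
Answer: 24025/169 ≈ 142.16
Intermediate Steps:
F = -1 (F = -5 + 4 = -1)
X = -1/13 (X = 1/(-9 - 4) = 1/(-13) = -1/13 ≈ -0.076923)
(F*X - 12)² = (-1*(-1/13) - 12)² = (1/13 - 12)² = (-155/13)² = 24025/169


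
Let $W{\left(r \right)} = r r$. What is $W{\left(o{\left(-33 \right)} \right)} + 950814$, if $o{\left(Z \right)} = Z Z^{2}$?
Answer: $1292418783$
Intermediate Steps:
$o{\left(Z \right)} = Z^{3}$
$W{\left(r \right)} = r^{2}$
$W{\left(o{\left(-33 \right)} \right)} + 950814 = \left(\left(-33\right)^{3}\right)^{2} + 950814 = \left(-35937\right)^{2} + 950814 = 1291467969 + 950814 = 1292418783$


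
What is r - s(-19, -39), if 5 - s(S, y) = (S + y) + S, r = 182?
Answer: 100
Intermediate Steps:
s(S, y) = 5 - y - 2*S (s(S, y) = 5 - ((S + y) + S) = 5 - (y + 2*S) = 5 + (-y - 2*S) = 5 - y - 2*S)
r - s(-19, -39) = 182 - (5 - 1*(-39) - 2*(-19)) = 182 - (5 + 39 + 38) = 182 - 1*82 = 182 - 82 = 100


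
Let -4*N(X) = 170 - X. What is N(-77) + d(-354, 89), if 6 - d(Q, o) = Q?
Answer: 1193/4 ≈ 298.25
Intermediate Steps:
N(X) = -85/2 + X/4 (N(X) = -(170 - X)/4 = -85/2 + X/4)
d(Q, o) = 6 - Q
N(-77) + d(-354, 89) = (-85/2 + (1/4)*(-77)) + (6 - 1*(-354)) = (-85/2 - 77/4) + (6 + 354) = -247/4 + 360 = 1193/4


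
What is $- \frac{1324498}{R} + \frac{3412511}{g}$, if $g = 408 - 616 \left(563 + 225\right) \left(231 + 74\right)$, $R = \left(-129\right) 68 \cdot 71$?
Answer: $\frac{48491323496251}{23051678429496} \approx 2.1036$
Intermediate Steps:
$R = -622812$ ($R = \left(-8772\right) 71 = -622812$)
$g = -148049032$ ($g = 408 - 616 \cdot 788 \cdot 305 = 408 - 148049440 = -148049032$)
$- \frac{1324498}{R} + \frac{3412511}{g} = - \frac{1324498}{-622812} + \frac{3412511}{-148049032} = \left(-1324498\right) \left(- \frac{1}{622812}\right) + 3412511 \left(- \frac{1}{148049032}\right) = \frac{662249}{311406} - \frac{3412511}{148049032} = \frac{48491323496251}{23051678429496}$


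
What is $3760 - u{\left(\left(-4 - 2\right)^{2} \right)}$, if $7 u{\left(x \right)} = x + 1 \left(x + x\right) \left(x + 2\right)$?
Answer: $3364$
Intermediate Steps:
$u{\left(x \right)} = \frac{x}{7} + \frac{2 x \left(2 + x\right)}{7}$ ($u{\left(x \right)} = \frac{x + 1 \left(x + x\right) \left(x + 2\right)}{7} = \frac{x + 1 \cdot 2 x \left(2 + x\right)}{7} = \frac{x + 2 x \left(2 + x\right)}{7} = \frac{x}{7} + \frac{2 x \left(2 + x\right)}{7}$)
$3760 - u{\left(\left(-4 - 2\right)^{2} \right)} = 3760 - \frac{\left(-4 - 2\right)^{2} \left(5 + 2 \left(-4 - 2\right)^{2}\right)}{7} = 3760 - \frac{\left(-6\right)^{2} \left(5 + 2 \left(-6\right)^{2}\right)}{7} = 3760 - \frac{1}{7} \cdot 36 \left(5 + 2 \cdot 36\right) = 3760 - \frac{1}{7} \cdot 36 \left(5 + 72\right) = 3760 - \frac{1}{7} \cdot 36 \cdot 77 = 3760 - 396 = 3364$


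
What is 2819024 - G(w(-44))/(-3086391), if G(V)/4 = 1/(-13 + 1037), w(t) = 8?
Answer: 2227356237410305/790116096 ≈ 2.8190e+6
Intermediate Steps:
G(V) = 1/256 (G(V) = 4/(-13 + 1037) = 4/1024 = 4*(1/1024) = 1/256)
2819024 - G(w(-44))/(-3086391) = 2819024 - 1/(256*(-3086391)) = 2819024 - (-1)/(256*3086391) = 2819024 - 1*(-1/790116096) = 2819024 + 1/790116096 = 2227356237410305/790116096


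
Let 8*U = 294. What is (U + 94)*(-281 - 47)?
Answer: -42886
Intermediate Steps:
U = 147/4 (U = (⅛)*294 = 147/4 ≈ 36.750)
(U + 94)*(-281 - 47) = (147/4 + 94)*(-281 - 47) = (523/4)*(-328) = -42886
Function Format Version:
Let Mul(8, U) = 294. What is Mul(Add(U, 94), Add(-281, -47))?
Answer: -42886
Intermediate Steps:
U = Rational(147, 4) (U = Mul(Rational(1, 8), 294) = Rational(147, 4) ≈ 36.750)
Mul(Add(U, 94), Add(-281, -47)) = Mul(Add(Rational(147, 4), 94), Add(-281, -47)) = Mul(Rational(523, 4), -328) = -42886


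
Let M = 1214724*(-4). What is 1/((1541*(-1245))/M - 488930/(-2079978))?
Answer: 1684399464048/1061031902215 ≈ 1.5875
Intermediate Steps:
M = -4858896
1/((1541*(-1245))/M - 488930/(-2079978)) = 1/((1541*(-1245))/(-4858896) - 488930/(-2079978)) = 1/(-1918545*(-1/4858896) - 488930*(-1/2079978)) = 1/(639515/1619632 + 244465/1039989) = 1/(1061031902215/1684399464048) = 1684399464048/1061031902215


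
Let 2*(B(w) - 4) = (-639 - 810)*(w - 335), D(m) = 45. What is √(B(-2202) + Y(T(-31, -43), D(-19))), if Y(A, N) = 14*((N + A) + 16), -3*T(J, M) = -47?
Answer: √66208818/6 ≈ 1356.1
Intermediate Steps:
T(J, M) = 47/3 (T(J, M) = -⅓*(-47) = 47/3)
B(w) = 485423/2 - 1449*w/2 (B(w) = 4 + ((-639 - 810)*(w - 335))/2 = 4 + (-1449*(-335 + w))/2 = 4 + (485415 - 1449*w)/2 = 4 + (485415/2 - 1449*w/2) = 485423/2 - 1449*w/2)
Y(A, N) = 224 + 14*A + 14*N (Y(A, N) = 14*((A + N) + 16) = 14*(16 + A + N) = 224 + 14*A + 14*N)
√(B(-2202) + Y(T(-31, -43), D(-19))) = √((485423/2 - 1449/2*(-2202)) + (224 + 14*(47/3) + 14*45)) = √((485423/2 + 1595349) + (224 + 658/3 + 630)) = √(3676121/2 + 3220/3) = √(11034803/6) = √66208818/6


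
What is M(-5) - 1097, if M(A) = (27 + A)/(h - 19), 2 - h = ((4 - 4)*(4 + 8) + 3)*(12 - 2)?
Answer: -51581/47 ≈ -1097.5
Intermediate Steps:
h = -28 (h = 2 - ((4 - 4)*(4 + 8) + 3)*(12 - 2) = 2 - (0*12 + 3)*10 = 2 - (0 + 3)*10 = 2 - 3*10 = 2 - 1*30 = 2 - 30 = -28)
M(A) = -27/47 - A/47 (M(A) = (27 + A)/(-28 - 19) = (27 + A)/(-47) = (27 + A)*(-1/47) = -27/47 - A/47)
M(-5) - 1097 = (-27/47 - 1/47*(-5)) - 1097 = (-27/47 + 5/47) - 1097 = -22/47 - 1097 = -51581/47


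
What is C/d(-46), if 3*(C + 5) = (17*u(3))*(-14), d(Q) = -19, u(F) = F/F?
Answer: 253/57 ≈ 4.4386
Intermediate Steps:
u(F) = 1
C = -253/3 (C = -5 + ((17*1)*(-14))/3 = -5 + (17*(-14))/3 = -5 + (1/3)*(-238) = -5 - 238/3 = -253/3 ≈ -84.333)
C/d(-46) = -253/3/(-19) = -253/3*(-1/19) = 253/57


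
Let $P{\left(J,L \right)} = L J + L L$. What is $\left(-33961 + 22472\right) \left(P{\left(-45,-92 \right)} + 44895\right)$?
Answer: $-660606011$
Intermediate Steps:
$P{\left(J,L \right)} = L^{2} + J L$ ($P{\left(J,L \right)} = J L + L^{2} = L^{2} + J L$)
$\left(-33961 + 22472\right) \left(P{\left(-45,-92 \right)} + 44895\right) = \left(-33961 + 22472\right) \left(- 92 \left(-45 - 92\right) + 44895\right) = - 11489 \left(\left(-92\right) \left(-137\right) + 44895\right) = - 11489 \left(12604 + 44895\right) = \left(-11489\right) 57499 = -660606011$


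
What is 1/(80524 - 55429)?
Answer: 1/25095 ≈ 3.9849e-5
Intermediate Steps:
1/(80524 - 55429) = 1/25095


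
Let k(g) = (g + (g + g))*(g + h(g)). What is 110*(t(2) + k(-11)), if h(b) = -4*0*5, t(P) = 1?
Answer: 40040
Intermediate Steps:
h(b) = 0 (h(b) = 0*5 = 0)
k(g) = 3*g² (k(g) = (g + (g + g))*(g + 0) = (g + 2*g)*g = (3*g)*g = 3*g²)
110*(t(2) + k(-11)) = 110*(1 + 3*(-11)²) = 110*(1 + 3*121) = 110*(1 + 363) = 110*364 = 40040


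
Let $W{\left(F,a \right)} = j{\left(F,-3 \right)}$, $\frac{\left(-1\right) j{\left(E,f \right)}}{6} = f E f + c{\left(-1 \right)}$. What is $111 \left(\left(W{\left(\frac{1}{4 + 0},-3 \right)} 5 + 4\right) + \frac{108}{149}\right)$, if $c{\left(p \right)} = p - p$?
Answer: $- \frac{2076477}{298} \approx -6968.0$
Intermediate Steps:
$c{\left(p \right)} = 0$
$j{\left(E,f \right)} = - 6 E f^{2}$ ($j{\left(E,f \right)} = - 6 \left(f E f + 0\right) = - 6 \left(E f f + 0\right) = - 6 \left(E f^{2} + 0\right) = - 6 E f^{2}$)
$W{\left(F,a \right)} = - 54 F$ ($W{\left(F,a \right)} = - 6 F \left(-3\right)^{2} = \left(-6\right) F 9 = - 54 F$)
$111 \left(\left(W{\left(\frac{1}{4 + 0},-3 \right)} 5 + 4\right) + \frac{108}{149}\right) = 111 \left(\left(- \frac{54}{4 + 0} \cdot 5 + 4\right) + \frac{108}{149}\right) = 111 \left(\left(- \frac{54}{4} \cdot 5 + 4\right) + 108 \cdot \frac{1}{149}\right) = 111 \left(\left(\left(-54\right) \frac{1}{4} \cdot 5 + 4\right) + \frac{108}{149}\right) = 111 \left(\left(\left(- \frac{27}{2}\right) 5 + 4\right) + \frac{108}{149}\right) = 111 \left(\left(- \frac{135}{2} + 4\right) + \frac{108}{149}\right) = 111 \left(- \frac{127}{2} + \frac{108}{149}\right) = 111 \left(- \frac{18707}{298}\right) = - \frac{2076477}{298}$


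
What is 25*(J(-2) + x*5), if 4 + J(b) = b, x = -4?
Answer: -650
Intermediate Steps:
J(b) = -4 + b
25*(J(-2) + x*5) = 25*((-4 - 2) - 4*5) = 25*(-6 - 20) = 25*(-26) = -650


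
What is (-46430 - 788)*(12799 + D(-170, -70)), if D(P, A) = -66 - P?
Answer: -609253854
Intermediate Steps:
(-46430 - 788)*(12799 + D(-170, -70)) = (-46430 - 788)*(12799 + (-66 - 1*(-170))) = -47218*(12799 + (-66 + 170)) = -47218*(12799 + 104) = -47218*12903 = -609253854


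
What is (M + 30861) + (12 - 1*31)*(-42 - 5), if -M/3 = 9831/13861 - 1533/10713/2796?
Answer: 1464770775395543/46131792092 ≈ 31752.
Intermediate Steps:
M = -98150693825/46131792092 (M = -3*(9831/13861 - 1533/10713/2796) = -3*(9831*(1/13861) - 1533*1/10713*(1/2796)) = -3*(9831/13861 - 511/3571*1/2796) = -3*(9831/13861 - 511/9984516) = -3*98150693825/138395376276 = -98150693825/46131792092 ≈ -2.1276)
(M + 30861) + (12 - 1*31)*(-42 - 5) = (-98150693825/46131792092 + 30861) + (12 - 1*31)*(-42 - 5) = 1423575085057387/46131792092 + (12 - 31)*(-47) = 1423575085057387/46131792092 - 19*(-47) = 1423575085057387/46131792092 + 893 = 1464770775395543/46131792092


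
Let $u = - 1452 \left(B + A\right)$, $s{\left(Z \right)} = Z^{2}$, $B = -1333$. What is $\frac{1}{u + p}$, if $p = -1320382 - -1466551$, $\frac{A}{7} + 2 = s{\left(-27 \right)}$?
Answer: $- \frac{1}{5307543} \approx -1.8841 \cdot 10^{-7}$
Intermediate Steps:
$A = 5089$ ($A = -14 + 7 \left(-27\right)^{2} = -14 + 7 \cdot 729 = -14 + 5103 = 5089$)
$p = 146169$ ($p = -1320382 + 1466551 = 146169$)
$u = -5453712$ ($u = - 1452 \left(-1333 + 5089\right) = \left(-1452\right) 3756 = -5453712$)
$\frac{1}{u + p} = \frac{1}{-5453712 + 146169} = \frac{1}{-5307543} = - \frac{1}{5307543}$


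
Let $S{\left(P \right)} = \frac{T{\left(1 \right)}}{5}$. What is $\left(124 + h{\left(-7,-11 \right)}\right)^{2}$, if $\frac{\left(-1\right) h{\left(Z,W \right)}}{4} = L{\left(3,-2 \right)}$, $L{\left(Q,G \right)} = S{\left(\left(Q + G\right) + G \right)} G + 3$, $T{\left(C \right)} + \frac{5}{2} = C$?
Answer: $\frac{300304}{25} \approx 12012.0$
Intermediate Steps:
$T{\left(C \right)} = - \frac{5}{2} + C$
$S{\left(P \right)} = - \frac{3}{10}$ ($S{\left(P \right)} = \frac{- \frac{5}{2} + 1}{5} = \left(- \frac{3}{2}\right) \frac{1}{5} = - \frac{3}{10}$)
$L{\left(Q,G \right)} = 3 - \frac{3 G}{10}$ ($L{\left(Q,G \right)} = - \frac{3 G}{10} + 3 = 3 - \frac{3 G}{10}$)
$h{\left(Z,W \right)} = - \frac{72}{5}$ ($h{\left(Z,W \right)} = - 4 \left(3 - - \frac{3}{5}\right) = - 4 \left(3 + \frac{3}{5}\right) = \left(-4\right) \frac{18}{5} = - \frac{72}{5}$)
$\left(124 + h{\left(-7,-11 \right)}\right)^{2} = \left(124 - \frac{72}{5}\right)^{2} = \left(\frac{548}{5}\right)^{2} = \frac{300304}{25}$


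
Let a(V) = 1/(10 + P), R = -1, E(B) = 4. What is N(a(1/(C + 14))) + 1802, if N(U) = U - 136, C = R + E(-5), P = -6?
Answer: 6665/4 ≈ 1666.3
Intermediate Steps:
C = 3 (C = -1 + 4 = 3)
a(V) = 1/4 (a(V) = 1/(10 - 6) = 1/4)
N(U) = -136 + U
N(a(1/(C + 14))) + 1802 = (-136 + 1/4) + 1802 = -543/4 + 1802 = 6665/4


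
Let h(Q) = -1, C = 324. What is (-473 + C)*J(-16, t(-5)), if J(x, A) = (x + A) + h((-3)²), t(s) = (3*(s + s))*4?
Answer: 20413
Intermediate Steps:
t(s) = 24*s (t(s) = (3*(2*s))*4 = (6*s)*4 = 24*s)
J(x, A) = -1 + A + x (J(x, A) = (x + A) - 1 = (A + x) - 1 = -1 + A + x)
(-473 + C)*J(-16, t(-5)) = (-473 + 324)*(-1 + 24*(-5) - 16) = -149*(-1 - 120 - 16) = -149*(-137) = 20413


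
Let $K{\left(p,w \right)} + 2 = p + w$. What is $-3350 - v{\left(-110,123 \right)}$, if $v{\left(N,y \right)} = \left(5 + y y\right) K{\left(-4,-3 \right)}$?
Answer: $132856$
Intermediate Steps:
$K{\left(p,w \right)} = -2 + p + w$ ($K{\left(p,w \right)} = -2 + \left(p + w\right) = -2 + p + w$)
$v{\left(N,y \right)} = -45 - 9 y^{2}$ ($v{\left(N,y \right)} = \left(5 + y y\right) \left(-2 - 4 - 3\right) = \left(5 + y^{2}\right) \left(-9\right) = -45 - 9 y^{2}$)
$-3350 - v{\left(-110,123 \right)} = -3350 - \left(-45 - 9 \cdot 123^{2}\right) = -3350 - \left(-45 - 136161\right) = -3350 - -136206 = -3350 + 136206 = 132856$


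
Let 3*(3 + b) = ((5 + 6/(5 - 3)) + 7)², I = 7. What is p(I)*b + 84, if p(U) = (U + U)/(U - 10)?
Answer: -252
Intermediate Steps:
p(U) = 2*U/(-10 + U) (p(U) = (2*U)/(-10 + U) = 2*U/(-10 + U))
b = 72 (b = -3 + ((5 + 6/(5 - 3)) + 7)²/3 = -3 + ((5 + 6/2) + 7)²/3 = -3 + ((5 + 6*(½)) + 7)²/3 = -3 + ((5 + 3) + 7)²/3 = -3 + (8 + 7)²/3 = -3 + (⅓)*15² = -3 + (⅓)*225 = -3 + 75 = 72)
p(I)*b + 84 = (2*7/(-10 + 7))*72 + 84 = (2*7/(-3))*72 + 84 = (2*7*(-⅓))*72 + 84 = -14/3*72 + 84 = -336 + 84 = -252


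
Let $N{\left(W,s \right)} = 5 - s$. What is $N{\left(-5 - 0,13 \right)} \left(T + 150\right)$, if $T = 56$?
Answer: $-1648$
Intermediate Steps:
$N{\left(-5 - 0,13 \right)} \left(T + 150\right) = \left(5 - 13\right) \left(56 + 150\right) = \left(5 - 13\right) 206 = \left(-8\right) 206 = -1648$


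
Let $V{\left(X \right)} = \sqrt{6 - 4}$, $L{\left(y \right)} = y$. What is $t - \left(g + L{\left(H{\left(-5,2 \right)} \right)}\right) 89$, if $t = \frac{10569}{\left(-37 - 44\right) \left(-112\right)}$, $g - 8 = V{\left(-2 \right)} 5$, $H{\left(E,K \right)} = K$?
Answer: $- \frac{2687837}{3024} - 445 \sqrt{2} \approx -1518.2$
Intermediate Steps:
$V{\left(X \right)} = \sqrt{2}$
$g = 8 + 5 \sqrt{2}$ ($g = 8 + \sqrt{2} \cdot 5 = 8 + 5 \sqrt{2} \approx 15.071$)
$t = \frac{3523}{3024}$ ($t = \frac{10569}{\left(-81\right) \left(-112\right)} = \frac{10569}{9072} = 10569 \cdot \frac{1}{9072} = \frac{3523}{3024} \approx 1.165$)
$t - \left(g + L{\left(H{\left(-5,2 \right)} \right)}\right) 89 = \frac{3523}{3024} - \left(\left(8 + 5 \sqrt{2}\right) + 2\right) 89 = \frac{3523}{3024} - \left(10 + 5 \sqrt{2}\right) 89 = \frac{3523}{3024} - \left(890 + 445 \sqrt{2}\right) = - \frac{2687837}{3024} - 445 \sqrt{2}$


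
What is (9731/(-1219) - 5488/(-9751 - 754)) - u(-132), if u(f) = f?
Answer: 1594804257/12805595 ≈ 124.54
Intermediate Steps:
(9731/(-1219) - 5488/(-9751 - 754)) - u(-132) = (9731/(-1219) - 5488/(-9751 - 754)) - 1*(-132) = (9731*(-1/1219) - 5488/(-10505)) + 132 = (-9731/1219 - 5488*(-1/10505)) + 132 = (-9731/1219 + 5488/10505) + 132 = -95534283/12805595 + 132 = 1594804257/12805595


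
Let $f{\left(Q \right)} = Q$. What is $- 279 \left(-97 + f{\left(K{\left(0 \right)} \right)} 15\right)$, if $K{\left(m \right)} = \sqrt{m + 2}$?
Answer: $27063 - 4185 \sqrt{2} \approx 21145.0$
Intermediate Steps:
$K{\left(m \right)} = \sqrt{2 + m}$
$- 279 \left(-97 + f{\left(K{\left(0 \right)} \right)} 15\right) = - 279 \left(-97 + \sqrt{2 + 0} \cdot 15\right) = - 279 \left(-97 + \sqrt{2} \cdot 15\right) = - 279 \left(-97 + 15 \sqrt{2}\right) = 27063 - 4185 \sqrt{2}$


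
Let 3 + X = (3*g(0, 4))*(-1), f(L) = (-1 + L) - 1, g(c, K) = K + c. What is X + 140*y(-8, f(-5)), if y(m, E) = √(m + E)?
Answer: -15 + 140*I*√15 ≈ -15.0 + 542.22*I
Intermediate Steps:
f(L) = -2 + L
y(m, E) = √(E + m)
X = -15 (X = -3 + (3*(4 + 0))*(-1) = -3 + (3*4)*(-1) = -3 + 12*(-1) = -3 - 12 = -15)
X + 140*y(-8, f(-5)) = -15 + 140*√((-2 - 5) - 8) = -15 + 140*√(-7 - 8) = -15 + 140*√(-15) = -15 + 140*(I*√15) = -15 + 140*I*√15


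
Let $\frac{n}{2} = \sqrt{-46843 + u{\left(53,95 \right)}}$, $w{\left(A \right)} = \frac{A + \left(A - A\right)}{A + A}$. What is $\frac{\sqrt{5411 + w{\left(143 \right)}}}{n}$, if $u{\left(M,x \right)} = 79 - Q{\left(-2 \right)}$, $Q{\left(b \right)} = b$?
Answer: $- \frac{i \sqrt{253052563}}{93524} \approx - 0.17009 i$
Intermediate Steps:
$u{\left(M,x \right)} = 81$ ($u{\left(M,x \right)} = 79 - -2 = 79 + 2 = 81$)
$w{\left(A \right)} = \frac{1}{2}$ ($w{\left(A \right)} = \frac{A + 0}{2 A} = A \frac{1}{2 A} = \frac{1}{2}$)
$n = 2 i \sqrt{46762}$ ($n = 2 \sqrt{-46843 + 81} = 2 \sqrt{-46762} = 2 i \sqrt{46762} \approx 432.49 i$)
$\frac{\sqrt{5411 + w{\left(143 \right)}}}{n} = \frac{\sqrt{5411 + \frac{1}{2}}}{2 i \sqrt{46762}} = \sqrt{\frac{10823}{2}} \left(- \frac{i \sqrt{46762}}{93524}\right) = \frac{\sqrt{21646}}{2} \left(- \frac{i \sqrt{46762}}{93524}\right) = - \frac{i \sqrt{253052563}}{93524}$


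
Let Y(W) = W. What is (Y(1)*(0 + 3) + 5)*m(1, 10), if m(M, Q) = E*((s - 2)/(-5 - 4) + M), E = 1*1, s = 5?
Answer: 16/3 ≈ 5.3333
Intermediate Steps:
E = 1
m(M, Q) = -⅓ + M (m(M, Q) = 1*((5 - 2)/(-5 - 4) + M) = 1*(3/(-9) + M) = 1*(3*(-⅑) + M) = 1*(-⅓ + M) = -⅓ + M)
(Y(1)*(0 + 3) + 5)*m(1, 10) = (1*(0 + 3) + 5)*(-⅓ + 1) = (1*3 + 5)*(⅔) = (3 + 5)*(⅔) = 8*(⅔) = 16/3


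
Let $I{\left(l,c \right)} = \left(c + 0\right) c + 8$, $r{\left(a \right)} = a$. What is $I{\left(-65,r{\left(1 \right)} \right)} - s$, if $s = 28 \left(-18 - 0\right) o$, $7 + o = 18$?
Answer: $5553$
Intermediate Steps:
$I{\left(l,c \right)} = 8 + c^{2}$ ($I{\left(l,c \right)} = c c + 8 = c^{2} + 8 = 8 + c^{2}$)
$o = 11$ ($o = -7 + 18 = 11$)
$s = -5544$ ($s = 28 \left(-18 - 0\right) 11 = 28 \left(-18 + 0\right) 11 = 28 \left(-18\right) 11 = \left(-504\right) 11 = -5544$)
$I{\left(-65,r{\left(1 \right)} \right)} - s = \left(8 + 1^{2}\right) - -5544 = \left(8 + 1\right) + 5544 = 9 + 5544 = 5553$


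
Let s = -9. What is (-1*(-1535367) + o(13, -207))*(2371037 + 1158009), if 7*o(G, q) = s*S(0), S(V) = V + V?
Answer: 5418380769882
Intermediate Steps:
S(V) = 2*V
o(G, q) = 0 (o(G, q) = (-18*0)/7 = (-9*0)/7 = (⅐)*0 = 0)
(-1*(-1535367) + o(13, -207))*(2371037 + 1158009) = (-1*(-1535367) + 0)*(2371037 + 1158009) = (1535367 + 0)*3529046 = 1535367*3529046 = 5418380769882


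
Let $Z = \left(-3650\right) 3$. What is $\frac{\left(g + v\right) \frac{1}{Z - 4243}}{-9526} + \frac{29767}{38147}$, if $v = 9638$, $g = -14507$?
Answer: $\frac{4307948057563}{5520958776146} \approx 0.78029$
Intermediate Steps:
$Z = -10950$
$\frac{\left(g + v\right) \frac{1}{Z - 4243}}{-9526} + \frac{29767}{38147} = \frac{\left(-14507 + 9638\right) \frac{1}{-10950 - 4243}}{-9526} + \frac{29767}{38147} = - \frac{4869}{-15193} \left(- \frac{1}{9526}\right) + 29767 \cdot \frac{1}{38147} = \left(-4869\right) \left(- \frac{1}{15193}\right) \left(- \frac{1}{9526}\right) + \frac{29767}{38147} = \frac{4869}{15193} \left(- \frac{1}{9526}\right) + \frac{29767}{38147} = - \frac{4869}{144728518} + \frac{29767}{38147} = \frac{4307948057563}{5520958776146}$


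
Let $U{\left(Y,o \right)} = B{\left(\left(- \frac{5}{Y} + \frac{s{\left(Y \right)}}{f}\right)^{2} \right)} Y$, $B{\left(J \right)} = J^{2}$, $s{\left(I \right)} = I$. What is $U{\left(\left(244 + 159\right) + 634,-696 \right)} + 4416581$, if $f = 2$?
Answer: $\frac{1337254051568049595922449}{17842522448} \approx 7.4948 \cdot 10^{13}$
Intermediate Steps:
$U{\left(Y,o \right)} = Y \left(\frac{Y}{2} - \frac{5}{Y}\right)^{4}$ ($U{\left(Y,o \right)} = \left(\left(- \frac{5}{Y} + \frac{Y}{2}\right)^{2}\right)^{2} Y = \left(\left(\frac{Y}{2} - \frac{5}{Y}\right)^{2}\right)^{2} Y = \left(\frac{Y}{2} - \frac{5}{Y}\right)^{4} Y = Y \left(\frac{Y}{2} - \frac{5}{Y}\right)^{4}$)
$U{\left(\left(244 + 159\right) + 634,-696 \right)} + 4416581 = \frac{\left(-10 + \left(\left(244 + 159\right) + 634\right)^{2}\right)^{4}}{16 \left(\left(244 + 159\right) + 634\right)^{3}} + 4416581 = \frac{\left(-10 + \left(403 + 634\right)^{2}\right)^{4}}{16 \left(403 + 634\right)^{3}} + 4416581 = \frac{\left(-10 + 1037^{2}\right)^{4}}{16 \cdot 1115157653} + 4416581 = \frac{1}{16} \cdot \frac{1}{1115157653} \left(-10 + 1075369\right)^{4} + 4416581 = \frac{1}{16} \cdot \frac{1}{1115157653} \cdot 1075359^{4} + 4416581 = \frac{1}{16} \cdot \frac{1}{1115157653} \cdot 1337253972765103960012161 + 4416581 = \frac{1337253972765103960012161}{17842522448} + 4416581 = \frac{1337254051568049595922449}{17842522448}$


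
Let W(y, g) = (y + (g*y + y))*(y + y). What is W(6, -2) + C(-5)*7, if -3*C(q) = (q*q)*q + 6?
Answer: 833/3 ≈ 277.67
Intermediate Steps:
C(q) = -2 - q**3/3 (C(q) = -((q*q)*q + 6)/3 = -(q**2*q + 6)/3 = -(q**3 + 6)/3 = -(6 + q**3)/3 = -2 - q**3/3)
W(y, g) = 2*y*(2*y + g*y) (W(y, g) = (y + (y + g*y))*(2*y) = (2*y + g*y)*(2*y) = 2*y*(2*y + g*y))
W(6, -2) + C(-5)*7 = 2*6**2*(2 - 2) + (-2 - 1/3*(-5)**3)*7 = 2*36*0 + (-2 - 1/3*(-125))*7 = 0 + (-2 + 125/3)*7 = 0 + (119/3)*7 = 0 + 833/3 = 833/3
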